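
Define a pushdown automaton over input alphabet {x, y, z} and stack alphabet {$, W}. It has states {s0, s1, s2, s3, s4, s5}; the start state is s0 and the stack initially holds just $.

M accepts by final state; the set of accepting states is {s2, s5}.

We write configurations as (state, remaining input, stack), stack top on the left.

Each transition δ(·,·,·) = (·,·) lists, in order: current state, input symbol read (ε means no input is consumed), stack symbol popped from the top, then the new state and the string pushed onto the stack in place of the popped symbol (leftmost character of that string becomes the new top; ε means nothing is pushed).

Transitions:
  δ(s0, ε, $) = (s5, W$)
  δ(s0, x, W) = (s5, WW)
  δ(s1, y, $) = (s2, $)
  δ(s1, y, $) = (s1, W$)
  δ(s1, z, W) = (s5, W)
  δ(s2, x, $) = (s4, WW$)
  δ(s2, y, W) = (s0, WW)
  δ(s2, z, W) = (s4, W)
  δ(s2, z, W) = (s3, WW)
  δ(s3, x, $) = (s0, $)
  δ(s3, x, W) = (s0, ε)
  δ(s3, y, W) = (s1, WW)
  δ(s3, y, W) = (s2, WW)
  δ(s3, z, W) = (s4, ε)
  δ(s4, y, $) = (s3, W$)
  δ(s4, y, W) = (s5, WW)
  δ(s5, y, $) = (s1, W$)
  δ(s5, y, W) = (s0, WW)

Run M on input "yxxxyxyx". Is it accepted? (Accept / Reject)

No computation consumes all input and reaches a final state.

Reject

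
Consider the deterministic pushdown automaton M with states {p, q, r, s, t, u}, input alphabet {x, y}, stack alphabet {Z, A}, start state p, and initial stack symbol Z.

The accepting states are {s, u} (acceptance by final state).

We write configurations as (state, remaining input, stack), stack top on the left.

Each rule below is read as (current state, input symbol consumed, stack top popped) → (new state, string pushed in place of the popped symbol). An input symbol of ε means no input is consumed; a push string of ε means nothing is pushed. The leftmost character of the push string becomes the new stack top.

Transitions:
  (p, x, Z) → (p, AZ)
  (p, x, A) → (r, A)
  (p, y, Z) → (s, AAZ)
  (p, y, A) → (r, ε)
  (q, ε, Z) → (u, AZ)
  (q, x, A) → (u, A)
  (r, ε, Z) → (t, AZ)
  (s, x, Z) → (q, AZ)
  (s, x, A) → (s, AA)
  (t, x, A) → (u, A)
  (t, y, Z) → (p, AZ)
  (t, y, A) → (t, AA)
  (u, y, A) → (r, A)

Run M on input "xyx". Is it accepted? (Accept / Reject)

Accept

(p, xyx, Z)
  read x, top Z: go to p, push AZ → (p, yx, AZ)
  read y, top A: go to r, push ε → (r, x, Z)
  ε-move, top Z: go to t, push AZ → (t, x, AZ)
  read x, top A: go to u, push A → (u, ε, AZ)
All input consumed; state u ∈ F.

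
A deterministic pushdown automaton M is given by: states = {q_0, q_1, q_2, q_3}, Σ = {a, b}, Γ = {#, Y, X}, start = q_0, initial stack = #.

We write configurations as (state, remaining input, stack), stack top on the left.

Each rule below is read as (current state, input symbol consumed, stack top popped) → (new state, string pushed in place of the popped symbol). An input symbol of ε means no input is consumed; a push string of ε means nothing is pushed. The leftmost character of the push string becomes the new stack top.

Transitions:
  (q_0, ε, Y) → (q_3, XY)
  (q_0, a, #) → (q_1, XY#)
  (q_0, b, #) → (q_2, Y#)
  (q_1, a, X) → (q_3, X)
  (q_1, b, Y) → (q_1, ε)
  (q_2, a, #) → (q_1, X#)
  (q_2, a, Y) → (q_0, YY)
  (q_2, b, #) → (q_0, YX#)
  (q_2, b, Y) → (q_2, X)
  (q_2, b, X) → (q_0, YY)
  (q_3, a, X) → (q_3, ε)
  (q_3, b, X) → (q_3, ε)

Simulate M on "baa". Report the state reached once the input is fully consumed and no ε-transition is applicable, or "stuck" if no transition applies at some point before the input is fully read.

q_3

(q_0, baa, #)
  read b, top #: go to q_2, push Y# → (q_2, aa, Y#)
  read a, top Y: go to q_0, push YY → (q_0, a, YY#)
  ε-move, top Y: go to q_3, push XY → (q_3, a, XYY#)
  read a, top X: go to q_3, push ε → (q_3, ε, YY#)
All input consumed; M is in state q_3.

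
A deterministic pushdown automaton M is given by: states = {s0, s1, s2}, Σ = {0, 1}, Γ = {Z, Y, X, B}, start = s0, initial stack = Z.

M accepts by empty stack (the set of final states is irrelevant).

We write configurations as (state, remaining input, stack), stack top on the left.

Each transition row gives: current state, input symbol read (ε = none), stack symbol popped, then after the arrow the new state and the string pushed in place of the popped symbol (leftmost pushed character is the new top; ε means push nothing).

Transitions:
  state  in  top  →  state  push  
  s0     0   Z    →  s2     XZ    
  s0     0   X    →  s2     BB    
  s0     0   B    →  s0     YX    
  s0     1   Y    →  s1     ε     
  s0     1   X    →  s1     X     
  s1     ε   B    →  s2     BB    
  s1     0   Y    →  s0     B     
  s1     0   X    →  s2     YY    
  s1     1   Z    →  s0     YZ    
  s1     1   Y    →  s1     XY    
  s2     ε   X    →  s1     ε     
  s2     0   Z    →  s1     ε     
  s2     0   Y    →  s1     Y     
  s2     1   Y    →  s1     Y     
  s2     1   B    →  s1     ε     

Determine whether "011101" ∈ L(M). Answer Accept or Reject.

Reject

(s0, 011101, Z)
  read 0, top Z: go to s2, push XZ → (s2, 11101, XZ)
  ε-move, top X: go to s1, push ε → (s1, 11101, Z)
  read 1, top Z: go to s0, push YZ → (s0, 1101, YZ)
  read 1, top Y: go to s1, push ε → (s1, 101, Z)
  read 1, top Z: go to s0, push YZ → (s0, 01, YZ)
No transition applies at (s0, 01, YZ); input not fully consumed.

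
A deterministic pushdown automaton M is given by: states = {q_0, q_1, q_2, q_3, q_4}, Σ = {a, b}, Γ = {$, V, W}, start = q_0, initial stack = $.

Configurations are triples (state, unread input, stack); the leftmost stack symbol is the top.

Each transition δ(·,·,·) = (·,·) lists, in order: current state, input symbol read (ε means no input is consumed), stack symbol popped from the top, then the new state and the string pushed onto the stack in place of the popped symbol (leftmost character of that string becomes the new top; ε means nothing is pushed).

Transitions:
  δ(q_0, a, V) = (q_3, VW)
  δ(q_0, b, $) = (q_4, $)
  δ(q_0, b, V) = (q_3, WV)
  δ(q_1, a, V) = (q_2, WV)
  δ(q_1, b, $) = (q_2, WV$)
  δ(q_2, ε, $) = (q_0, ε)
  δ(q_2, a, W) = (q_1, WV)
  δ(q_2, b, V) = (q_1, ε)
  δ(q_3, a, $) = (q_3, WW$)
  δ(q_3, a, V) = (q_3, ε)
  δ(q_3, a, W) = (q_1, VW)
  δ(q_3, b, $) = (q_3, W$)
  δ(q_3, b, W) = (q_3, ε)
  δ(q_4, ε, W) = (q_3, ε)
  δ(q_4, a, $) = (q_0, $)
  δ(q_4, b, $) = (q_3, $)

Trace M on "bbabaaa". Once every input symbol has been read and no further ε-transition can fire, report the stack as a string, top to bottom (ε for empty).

(q_0, bbabaaa, $)
  read b, top $: go to q_4, push $ → (q_4, babaaa, $)
  read b, top $: go to q_3, push $ → (q_3, abaaa, $)
  read a, top $: go to q_3, push WW$ → (q_3, baaa, WW$)
  read b, top W: go to q_3, push ε → (q_3, aaa, W$)
  read a, top W: go to q_1, push VW → (q_1, aa, VW$)
  read a, top V: go to q_2, push WV → (q_2, a, WVW$)
  read a, top W: go to q_1, push WV → (q_1, ε, WVVW$)
All input consumed in state q_1 with stack WVVW$.

WVVW$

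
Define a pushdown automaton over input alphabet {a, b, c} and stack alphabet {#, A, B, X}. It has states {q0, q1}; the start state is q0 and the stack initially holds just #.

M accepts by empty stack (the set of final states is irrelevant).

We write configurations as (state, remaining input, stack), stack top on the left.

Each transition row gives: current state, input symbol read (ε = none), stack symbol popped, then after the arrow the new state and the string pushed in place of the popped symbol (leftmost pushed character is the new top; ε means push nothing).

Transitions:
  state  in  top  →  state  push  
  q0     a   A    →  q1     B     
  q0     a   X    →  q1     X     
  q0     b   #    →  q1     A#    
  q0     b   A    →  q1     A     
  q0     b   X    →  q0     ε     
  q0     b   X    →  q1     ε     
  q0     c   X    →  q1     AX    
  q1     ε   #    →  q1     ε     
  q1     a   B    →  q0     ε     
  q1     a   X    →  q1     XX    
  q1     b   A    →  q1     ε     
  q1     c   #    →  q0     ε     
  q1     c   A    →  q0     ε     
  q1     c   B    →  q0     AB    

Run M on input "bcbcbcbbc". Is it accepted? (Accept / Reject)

Accept

One accepting computation: (q0, bcbcbcbbc, #) ⊢ (q1, cbcbcbbc, A#) ⊢ (q0, bcbcbbc, #) ⊢ (q1, cbcbbc, A#) ⊢ (q0, bcbbc, #) ⊢ (q1, cbbc, A#) ⊢ (q0, bbc, #) ⊢ (q1, bc, A#) ⊢ (q1, c, #) ⊢ (q0, ε, ε)
All input consumed and the stack is empty.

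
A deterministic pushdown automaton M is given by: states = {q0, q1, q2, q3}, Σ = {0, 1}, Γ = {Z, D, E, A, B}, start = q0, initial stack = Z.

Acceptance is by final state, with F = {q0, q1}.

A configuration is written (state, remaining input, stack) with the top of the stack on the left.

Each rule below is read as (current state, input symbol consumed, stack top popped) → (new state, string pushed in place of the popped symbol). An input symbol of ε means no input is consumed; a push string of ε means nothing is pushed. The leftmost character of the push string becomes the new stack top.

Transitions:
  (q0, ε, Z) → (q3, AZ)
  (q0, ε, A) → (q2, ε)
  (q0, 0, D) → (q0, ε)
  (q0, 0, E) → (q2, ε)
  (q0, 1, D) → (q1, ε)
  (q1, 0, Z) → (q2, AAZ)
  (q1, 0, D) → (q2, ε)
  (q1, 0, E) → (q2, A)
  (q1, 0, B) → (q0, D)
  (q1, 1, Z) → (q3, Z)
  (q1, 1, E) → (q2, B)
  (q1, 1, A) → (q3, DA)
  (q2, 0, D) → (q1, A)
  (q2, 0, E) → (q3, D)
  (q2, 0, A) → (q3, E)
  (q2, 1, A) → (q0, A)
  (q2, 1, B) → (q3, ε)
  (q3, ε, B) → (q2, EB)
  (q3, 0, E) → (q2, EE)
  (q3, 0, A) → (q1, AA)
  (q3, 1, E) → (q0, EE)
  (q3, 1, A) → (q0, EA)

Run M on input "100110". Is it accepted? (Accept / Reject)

Reject

(q0, 100110, Z) ⊢ (q3, 100110, AZ) ⊢ (q0, 00110, EAZ) ⊢ (q2, 0110, AZ) ⊢ (q3, 110, EZ) ⊢ (q0, 10, EEZ)
No transition applies at (q0, 10, EEZ); input not fully consumed.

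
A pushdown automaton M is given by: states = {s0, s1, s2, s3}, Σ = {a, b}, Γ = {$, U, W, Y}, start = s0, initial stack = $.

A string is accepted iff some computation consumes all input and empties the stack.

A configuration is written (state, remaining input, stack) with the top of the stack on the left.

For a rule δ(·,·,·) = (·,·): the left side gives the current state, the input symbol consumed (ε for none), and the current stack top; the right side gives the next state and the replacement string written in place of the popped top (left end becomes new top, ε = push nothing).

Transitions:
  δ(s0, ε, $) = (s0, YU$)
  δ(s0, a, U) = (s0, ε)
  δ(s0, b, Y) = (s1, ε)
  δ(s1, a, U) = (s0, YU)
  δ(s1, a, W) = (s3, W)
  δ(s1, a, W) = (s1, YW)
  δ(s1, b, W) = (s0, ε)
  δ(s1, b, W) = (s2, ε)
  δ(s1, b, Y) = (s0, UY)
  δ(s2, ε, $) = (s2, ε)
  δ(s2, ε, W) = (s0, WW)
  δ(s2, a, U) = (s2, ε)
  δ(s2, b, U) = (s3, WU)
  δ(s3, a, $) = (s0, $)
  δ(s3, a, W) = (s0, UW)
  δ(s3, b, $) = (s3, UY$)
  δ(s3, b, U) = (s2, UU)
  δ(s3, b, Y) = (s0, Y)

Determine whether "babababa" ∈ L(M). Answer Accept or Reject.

Reject

No computation consumes all input and empties the stack.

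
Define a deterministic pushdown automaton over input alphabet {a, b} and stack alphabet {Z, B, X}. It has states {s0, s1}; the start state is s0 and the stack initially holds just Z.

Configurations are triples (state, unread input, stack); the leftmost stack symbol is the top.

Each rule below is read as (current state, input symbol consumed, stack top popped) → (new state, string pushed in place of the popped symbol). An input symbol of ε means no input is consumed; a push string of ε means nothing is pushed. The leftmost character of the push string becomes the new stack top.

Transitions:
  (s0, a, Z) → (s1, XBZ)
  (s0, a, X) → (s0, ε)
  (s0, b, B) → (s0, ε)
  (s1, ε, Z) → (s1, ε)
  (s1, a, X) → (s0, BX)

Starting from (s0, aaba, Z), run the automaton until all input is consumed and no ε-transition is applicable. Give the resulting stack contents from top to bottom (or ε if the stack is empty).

(s0, aaba, Z)
  read a, top Z: go to s1, push XBZ → (s1, aba, XBZ)
  read a, top X: go to s0, push BX → (s0, ba, BXBZ)
  read b, top B: go to s0, push ε → (s0, a, XBZ)
  read a, top X: go to s0, push ε → (s0, ε, BZ)
All input consumed in state s0 with stack BZ.

BZ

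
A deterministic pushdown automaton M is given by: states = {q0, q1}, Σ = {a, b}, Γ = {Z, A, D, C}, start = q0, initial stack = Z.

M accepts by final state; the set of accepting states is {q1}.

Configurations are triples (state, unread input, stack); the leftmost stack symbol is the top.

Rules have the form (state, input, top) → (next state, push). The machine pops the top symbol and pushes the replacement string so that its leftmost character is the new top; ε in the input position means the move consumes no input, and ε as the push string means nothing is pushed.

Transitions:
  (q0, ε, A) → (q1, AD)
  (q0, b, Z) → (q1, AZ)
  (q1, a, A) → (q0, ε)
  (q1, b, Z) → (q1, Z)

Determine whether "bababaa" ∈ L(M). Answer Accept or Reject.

(q0, bababaa, Z) ⊢ (q1, ababaa, AZ) ⊢ (q0, babaa, Z) ⊢ (q1, abaa, AZ) ⊢ (q0, baa, Z) ⊢ (q1, aa, AZ) ⊢ (q0, a, Z)
No transition applies at (q0, a, Z); input not fully consumed.

Reject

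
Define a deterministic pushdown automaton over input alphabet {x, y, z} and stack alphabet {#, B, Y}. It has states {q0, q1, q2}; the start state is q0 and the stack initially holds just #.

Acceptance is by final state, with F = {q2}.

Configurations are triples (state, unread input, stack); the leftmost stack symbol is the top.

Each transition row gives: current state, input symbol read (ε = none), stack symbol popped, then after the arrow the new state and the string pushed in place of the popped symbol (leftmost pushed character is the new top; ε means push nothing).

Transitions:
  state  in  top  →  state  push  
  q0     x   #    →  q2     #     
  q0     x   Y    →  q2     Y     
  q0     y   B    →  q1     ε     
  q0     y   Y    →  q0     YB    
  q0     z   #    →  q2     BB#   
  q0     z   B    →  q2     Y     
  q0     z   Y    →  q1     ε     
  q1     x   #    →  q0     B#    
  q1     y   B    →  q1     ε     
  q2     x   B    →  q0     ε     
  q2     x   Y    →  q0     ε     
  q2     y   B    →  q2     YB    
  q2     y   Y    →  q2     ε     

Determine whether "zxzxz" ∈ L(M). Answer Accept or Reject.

(q0, zxzxz, #)
  read z, top #: go to q2, push BB# → (q2, xzxz, BB#)
  read x, top B: go to q0, push ε → (q0, zxz, B#)
  read z, top B: go to q2, push Y → (q2, xz, Y#)
  read x, top Y: go to q0, push ε → (q0, z, #)
  read z, top #: go to q2, push BB# → (q2, ε, BB#)
All input consumed; state q2 ∈ F.

Accept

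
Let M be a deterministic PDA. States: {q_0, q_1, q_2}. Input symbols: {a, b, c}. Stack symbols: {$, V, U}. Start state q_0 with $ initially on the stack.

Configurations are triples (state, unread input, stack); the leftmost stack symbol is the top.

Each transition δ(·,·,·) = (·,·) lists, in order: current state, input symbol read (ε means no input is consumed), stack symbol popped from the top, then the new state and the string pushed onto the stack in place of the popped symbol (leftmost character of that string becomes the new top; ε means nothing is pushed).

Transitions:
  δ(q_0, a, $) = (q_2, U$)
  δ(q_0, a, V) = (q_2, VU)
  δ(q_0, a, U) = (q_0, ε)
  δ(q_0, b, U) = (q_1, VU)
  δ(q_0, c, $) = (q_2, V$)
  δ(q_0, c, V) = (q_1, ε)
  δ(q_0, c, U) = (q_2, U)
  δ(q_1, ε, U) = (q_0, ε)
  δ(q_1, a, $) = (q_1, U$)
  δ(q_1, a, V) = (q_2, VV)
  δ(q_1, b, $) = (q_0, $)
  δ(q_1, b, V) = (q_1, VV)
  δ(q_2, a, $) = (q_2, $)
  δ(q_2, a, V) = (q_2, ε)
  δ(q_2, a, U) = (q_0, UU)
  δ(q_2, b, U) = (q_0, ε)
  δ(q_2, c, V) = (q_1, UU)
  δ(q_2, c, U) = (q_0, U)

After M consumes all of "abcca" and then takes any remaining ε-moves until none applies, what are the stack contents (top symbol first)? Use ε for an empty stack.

(q_0, abcca, $)
  read a, top $: go to q_2, push U$ → (q_2, bcca, U$)
  read b, top U: go to q_0, push ε → (q_0, cca, $)
  read c, top $: go to q_2, push V$ → (q_2, ca, V$)
  read c, top V: go to q_1, push UU → (q_1, a, UU$)
  ε-move, top U: go to q_0, push ε → (q_0, a, U$)
  read a, top U: go to q_0, push ε → (q_0, ε, $)
All input consumed in state q_0 with stack $.

$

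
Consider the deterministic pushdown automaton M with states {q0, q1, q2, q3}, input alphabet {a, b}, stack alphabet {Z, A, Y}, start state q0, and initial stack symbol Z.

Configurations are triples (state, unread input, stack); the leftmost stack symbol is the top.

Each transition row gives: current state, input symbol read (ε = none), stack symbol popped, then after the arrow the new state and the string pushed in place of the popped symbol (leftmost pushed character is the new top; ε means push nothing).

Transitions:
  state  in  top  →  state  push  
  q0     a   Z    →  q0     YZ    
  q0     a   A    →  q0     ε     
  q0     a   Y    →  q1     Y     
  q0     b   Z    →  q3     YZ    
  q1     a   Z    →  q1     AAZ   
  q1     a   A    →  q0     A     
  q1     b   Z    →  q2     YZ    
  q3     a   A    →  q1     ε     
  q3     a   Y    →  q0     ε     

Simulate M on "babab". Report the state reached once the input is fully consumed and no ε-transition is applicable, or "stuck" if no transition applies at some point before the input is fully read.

q3

(q0, babab, Z)
  read b, top Z: go to q3, push YZ → (q3, abab, YZ)
  read a, top Y: go to q0, push ε → (q0, bab, Z)
  read b, top Z: go to q3, push YZ → (q3, ab, YZ)
  read a, top Y: go to q0, push ε → (q0, b, Z)
  read b, top Z: go to q3, push YZ → (q3, ε, YZ)
All input consumed; M is in state q3.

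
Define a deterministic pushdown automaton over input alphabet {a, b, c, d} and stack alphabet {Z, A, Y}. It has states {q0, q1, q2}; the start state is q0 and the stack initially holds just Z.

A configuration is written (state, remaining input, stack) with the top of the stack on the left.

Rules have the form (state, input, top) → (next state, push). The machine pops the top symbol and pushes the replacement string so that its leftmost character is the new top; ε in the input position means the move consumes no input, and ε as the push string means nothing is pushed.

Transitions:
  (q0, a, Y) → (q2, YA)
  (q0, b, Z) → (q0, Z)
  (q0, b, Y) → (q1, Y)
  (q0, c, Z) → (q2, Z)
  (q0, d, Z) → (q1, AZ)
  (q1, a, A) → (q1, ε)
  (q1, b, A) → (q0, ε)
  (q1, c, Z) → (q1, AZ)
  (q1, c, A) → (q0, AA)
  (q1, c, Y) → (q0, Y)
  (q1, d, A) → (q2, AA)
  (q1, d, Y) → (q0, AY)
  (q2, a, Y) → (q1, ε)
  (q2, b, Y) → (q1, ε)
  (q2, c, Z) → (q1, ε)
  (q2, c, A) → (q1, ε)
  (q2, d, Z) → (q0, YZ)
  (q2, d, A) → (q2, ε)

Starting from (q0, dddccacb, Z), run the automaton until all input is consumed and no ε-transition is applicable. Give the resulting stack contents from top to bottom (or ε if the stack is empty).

(q0, dddccacb, Z) ⊢ (q1, ddccacb, AZ) ⊢ (q2, dccacb, AAZ) ⊢ (q2, ccacb, AZ) ⊢ (q1, cacb, Z) ⊢ (q1, acb, AZ) ⊢ (q1, cb, Z) ⊢ (q1, b, AZ) ⊢ (q0, ε, Z)
All input consumed in state q0 with stack Z.

Z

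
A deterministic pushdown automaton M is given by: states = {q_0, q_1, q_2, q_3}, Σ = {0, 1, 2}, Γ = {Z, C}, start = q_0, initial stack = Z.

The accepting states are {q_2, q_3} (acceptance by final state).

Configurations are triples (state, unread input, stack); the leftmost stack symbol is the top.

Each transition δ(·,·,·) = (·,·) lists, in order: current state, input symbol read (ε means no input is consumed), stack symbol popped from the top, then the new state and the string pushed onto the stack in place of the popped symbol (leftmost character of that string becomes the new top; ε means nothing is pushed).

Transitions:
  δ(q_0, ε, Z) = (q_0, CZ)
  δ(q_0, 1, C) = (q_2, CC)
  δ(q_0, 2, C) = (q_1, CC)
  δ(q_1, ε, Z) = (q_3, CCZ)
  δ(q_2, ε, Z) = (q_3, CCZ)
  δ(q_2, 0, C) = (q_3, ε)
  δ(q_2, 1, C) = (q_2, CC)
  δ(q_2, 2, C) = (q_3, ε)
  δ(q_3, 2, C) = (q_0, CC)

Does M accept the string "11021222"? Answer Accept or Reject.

Reject

(q_0, 11021222, Z)
  ε-move, top Z: go to q_0, push CZ → (q_0, 11021222, CZ)
  read 1, top C: go to q_2, push CC → (q_2, 1021222, CCZ)
  read 1, top C: go to q_2, push CC → (q_2, 021222, CCCZ)
  read 0, top C: go to q_3, push ε → (q_3, 21222, CCZ)
  read 2, top C: go to q_0, push CC → (q_0, 1222, CCCZ)
  read 1, top C: go to q_2, push CC → (q_2, 222, CCCCZ)
  read 2, top C: go to q_3, push ε → (q_3, 22, CCCZ)
  read 2, top C: go to q_0, push CC → (q_0, 2, CCCCZ)
  read 2, top C: go to q_1, push CC → (q_1, ε, CCCCCZ)
All input consumed; state q_1 ∉ F and no further ε-move applies.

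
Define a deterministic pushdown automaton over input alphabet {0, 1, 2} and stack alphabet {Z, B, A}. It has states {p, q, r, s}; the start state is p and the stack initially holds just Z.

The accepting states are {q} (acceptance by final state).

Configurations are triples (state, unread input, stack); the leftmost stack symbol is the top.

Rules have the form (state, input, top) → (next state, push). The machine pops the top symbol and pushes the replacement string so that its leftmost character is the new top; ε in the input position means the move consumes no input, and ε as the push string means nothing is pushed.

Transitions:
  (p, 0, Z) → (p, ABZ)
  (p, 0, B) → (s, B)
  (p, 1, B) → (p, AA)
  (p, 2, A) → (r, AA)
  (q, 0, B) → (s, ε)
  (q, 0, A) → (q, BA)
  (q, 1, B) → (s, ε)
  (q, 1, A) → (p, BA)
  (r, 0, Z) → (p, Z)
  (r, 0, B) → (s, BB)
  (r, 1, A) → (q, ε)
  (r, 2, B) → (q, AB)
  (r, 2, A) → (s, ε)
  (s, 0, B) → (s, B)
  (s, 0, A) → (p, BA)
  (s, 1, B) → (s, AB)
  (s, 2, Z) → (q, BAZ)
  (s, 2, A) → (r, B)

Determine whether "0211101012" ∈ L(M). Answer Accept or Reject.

Reject

(p, 0211101012, Z)
  read 0, top Z: go to p, push ABZ → (p, 211101012, ABZ)
  read 2, top A: go to r, push AA → (r, 11101012, AABZ)
  read 1, top A: go to q, push ε → (q, 1101012, ABZ)
  read 1, top A: go to p, push BA → (p, 101012, BABZ)
  read 1, top B: go to p, push AA → (p, 01012, AAABZ)
No transition applies at (p, 01012, AAABZ); input not fully consumed.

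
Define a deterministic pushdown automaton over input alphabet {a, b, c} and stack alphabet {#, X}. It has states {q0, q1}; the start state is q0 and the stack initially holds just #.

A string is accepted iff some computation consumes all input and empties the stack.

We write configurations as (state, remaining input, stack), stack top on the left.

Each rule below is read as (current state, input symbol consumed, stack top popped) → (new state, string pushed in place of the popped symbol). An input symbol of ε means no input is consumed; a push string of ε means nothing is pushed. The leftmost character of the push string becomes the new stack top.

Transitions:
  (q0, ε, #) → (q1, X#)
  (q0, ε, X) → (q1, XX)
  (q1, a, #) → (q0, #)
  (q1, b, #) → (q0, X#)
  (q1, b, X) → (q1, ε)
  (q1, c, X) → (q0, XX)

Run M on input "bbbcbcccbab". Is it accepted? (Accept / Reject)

(q0, bbbcbcccbab, #)
  ε-move, top #: go to q1, push X# → (q1, bbbcbcccbab, X#)
  read b, top X: go to q1, push ε → (q1, bbcbcccbab, #)
  read b, top #: go to q0, push X# → (q0, bcbcccbab, X#)
  ε-move, top X: go to q1, push XX → (q1, bcbcccbab, XX#)
  read b, top X: go to q1, push ε → (q1, cbcccbab, X#)
  read c, top X: go to q0, push XX → (q0, bcccbab, XX#)
  ε-move, top X: go to q1, push XX → (q1, bcccbab, XXX#)
  read b, top X: go to q1, push ε → (q1, cccbab, XX#)
  read c, top X: go to q0, push XX → (q0, ccbab, XXX#)
  ε-move, top X: go to q1, push XX → (q1, ccbab, XXXX#)
  read c, top X: go to q0, push XX → (q0, cbab, XXXXX#)
  ε-move, top X: go to q1, push XX → (q1, cbab, XXXXXX#)
  read c, top X: go to q0, push XX → (q0, bab, XXXXXXX#)
  ε-move, top X: go to q1, push XX → (q1, bab, XXXXXXXX#)
  read b, top X: go to q1, push ε → (q1, ab, XXXXXXX#)
No transition applies at (q1, ab, XXXXXXX#); input not fully consumed.

Reject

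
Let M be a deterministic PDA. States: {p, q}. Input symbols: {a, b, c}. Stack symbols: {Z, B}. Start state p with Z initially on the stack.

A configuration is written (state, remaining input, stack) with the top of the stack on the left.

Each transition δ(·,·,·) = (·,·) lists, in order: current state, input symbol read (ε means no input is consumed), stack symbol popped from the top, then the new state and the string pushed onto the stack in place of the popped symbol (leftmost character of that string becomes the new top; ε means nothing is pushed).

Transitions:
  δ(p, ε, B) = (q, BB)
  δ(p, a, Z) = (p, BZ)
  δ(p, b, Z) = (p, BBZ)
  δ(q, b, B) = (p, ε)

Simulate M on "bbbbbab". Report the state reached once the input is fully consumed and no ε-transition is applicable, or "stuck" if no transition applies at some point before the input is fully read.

(p, bbbbbab, Z)
  read b, top Z: go to p, push BBZ → (p, bbbbab, BBZ)
  ε-move, top B: go to q, push BB → (q, bbbbab, BBBZ)
  read b, top B: go to p, push ε → (p, bbbab, BBZ)
  ε-move, top B: go to q, push BB → (q, bbbab, BBBZ)
  read b, top B: go to p, push ε → (p, bbab, BBZ)
  ε-move, top B: go to q, push BB → (q, bbab, BBBZ)
  read b, top B: go to p, push ε → (p, bab, BBZ)
  ε-move, top B: go to q, push BB → (q, bab, BBBZ)
  read b, top B: go to p, push ε → (p, ab, BBZ)
  ε-move, top B: go to q, push BB → (q, ab, BBBZ)
No transition for (q, a, top B); M blocks with input ab remaining.

stuck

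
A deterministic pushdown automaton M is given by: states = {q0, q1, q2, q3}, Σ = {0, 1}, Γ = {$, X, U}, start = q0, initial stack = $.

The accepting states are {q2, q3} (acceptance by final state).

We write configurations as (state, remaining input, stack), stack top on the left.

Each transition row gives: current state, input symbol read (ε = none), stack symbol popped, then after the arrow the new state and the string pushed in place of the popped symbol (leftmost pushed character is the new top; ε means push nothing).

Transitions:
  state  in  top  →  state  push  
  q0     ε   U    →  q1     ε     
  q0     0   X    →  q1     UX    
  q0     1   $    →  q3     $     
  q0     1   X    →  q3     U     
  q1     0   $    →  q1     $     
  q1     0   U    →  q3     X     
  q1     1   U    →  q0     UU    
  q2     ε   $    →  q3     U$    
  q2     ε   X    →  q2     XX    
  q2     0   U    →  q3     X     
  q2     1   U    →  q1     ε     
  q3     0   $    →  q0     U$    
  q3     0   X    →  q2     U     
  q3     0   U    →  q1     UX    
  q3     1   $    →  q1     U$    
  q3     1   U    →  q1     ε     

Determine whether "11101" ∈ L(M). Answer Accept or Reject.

Reject

(q0, 11101, $) ⊢ (q3, 1101, $) ⊢ (q1, 101, U$) ⊢ (q0, 01, UU$) ⊢ (q1, 01, U$) ⊢ (q3, 1, X$)
No transition applies at (q3, 1, X$); input not fully consumed.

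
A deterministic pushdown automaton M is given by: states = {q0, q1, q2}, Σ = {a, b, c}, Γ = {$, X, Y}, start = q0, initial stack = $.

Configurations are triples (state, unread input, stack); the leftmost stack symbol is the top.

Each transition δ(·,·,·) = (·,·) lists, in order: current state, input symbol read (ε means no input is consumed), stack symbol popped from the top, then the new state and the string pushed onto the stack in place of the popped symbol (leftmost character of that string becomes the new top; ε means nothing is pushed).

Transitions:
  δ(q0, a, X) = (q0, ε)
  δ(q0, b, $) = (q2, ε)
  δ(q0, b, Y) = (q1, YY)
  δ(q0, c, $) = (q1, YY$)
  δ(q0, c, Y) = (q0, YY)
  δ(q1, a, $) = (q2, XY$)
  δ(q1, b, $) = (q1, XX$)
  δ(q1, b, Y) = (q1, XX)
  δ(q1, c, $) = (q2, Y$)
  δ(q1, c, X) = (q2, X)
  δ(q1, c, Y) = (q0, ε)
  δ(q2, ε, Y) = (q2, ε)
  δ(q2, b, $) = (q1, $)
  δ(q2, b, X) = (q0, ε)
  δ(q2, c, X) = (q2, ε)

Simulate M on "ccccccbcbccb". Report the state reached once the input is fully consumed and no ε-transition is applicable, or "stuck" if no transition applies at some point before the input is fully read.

(q0, ccccccbcbccb, $) ⊢ (q1, cccccbcbccb, YY$) ⊢ (q0, ccccbcbccb, Y$) ⊢ (q0, cccbcbccb, YY$) ⊢ (q0, ccbcbccb, YYY$) ⊢ (q0, cbcbccb, YYYY$) ⊢ (q0, bcbccb, YYYYY$) ⊢ (q1, cbccb, YYYYYY$) ⊢ (q0, bccb, YYYYY$) ⊢ (q1, ccb, YYYYYY$) ⊢ (q0, cb, YYYYY$) ⊢ (q0, b, YYYYYY$) ⊢ (q1, ε, YYYYYYY$)
All input consumed; M is in state q1.

q1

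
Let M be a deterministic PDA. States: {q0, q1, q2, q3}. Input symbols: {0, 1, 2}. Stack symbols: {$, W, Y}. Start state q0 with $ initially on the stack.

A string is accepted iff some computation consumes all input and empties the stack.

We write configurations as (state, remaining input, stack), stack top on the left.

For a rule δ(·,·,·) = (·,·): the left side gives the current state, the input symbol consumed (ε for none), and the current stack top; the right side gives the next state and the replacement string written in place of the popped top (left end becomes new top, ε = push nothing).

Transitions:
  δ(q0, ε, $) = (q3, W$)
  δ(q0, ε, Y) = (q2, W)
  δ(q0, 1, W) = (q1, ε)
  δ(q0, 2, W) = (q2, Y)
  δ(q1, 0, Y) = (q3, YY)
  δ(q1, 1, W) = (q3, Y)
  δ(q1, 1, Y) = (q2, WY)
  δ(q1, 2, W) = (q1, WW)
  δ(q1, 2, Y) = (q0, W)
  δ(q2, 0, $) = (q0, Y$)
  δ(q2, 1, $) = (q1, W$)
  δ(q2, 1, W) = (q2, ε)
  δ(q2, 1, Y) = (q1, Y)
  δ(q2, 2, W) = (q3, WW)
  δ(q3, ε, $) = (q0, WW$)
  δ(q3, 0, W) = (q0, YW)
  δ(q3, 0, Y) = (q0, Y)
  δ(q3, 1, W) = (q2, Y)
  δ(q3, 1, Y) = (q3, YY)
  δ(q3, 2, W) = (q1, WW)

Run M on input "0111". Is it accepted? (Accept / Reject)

Reject

(q0, 0111, $)
  ε-move, top $: go to q3, push W$ → (q3, 0111, W$)
  read 0, top W: go to q0, push YW → (q0, 111, YW$)
  ε-move, top Y: go to q2, push W → (q2, 111, WW$)
  read 1, top W: go to q2, push ε → (q2, 11, W$)
  read 1, top W: go to q2, push ε → (q2, 1, $)
  read 1, top $: go to q1, push W$ → (q1, ε, W$)
All input consumed; stack is W$, not empty, and no further ε-move applies.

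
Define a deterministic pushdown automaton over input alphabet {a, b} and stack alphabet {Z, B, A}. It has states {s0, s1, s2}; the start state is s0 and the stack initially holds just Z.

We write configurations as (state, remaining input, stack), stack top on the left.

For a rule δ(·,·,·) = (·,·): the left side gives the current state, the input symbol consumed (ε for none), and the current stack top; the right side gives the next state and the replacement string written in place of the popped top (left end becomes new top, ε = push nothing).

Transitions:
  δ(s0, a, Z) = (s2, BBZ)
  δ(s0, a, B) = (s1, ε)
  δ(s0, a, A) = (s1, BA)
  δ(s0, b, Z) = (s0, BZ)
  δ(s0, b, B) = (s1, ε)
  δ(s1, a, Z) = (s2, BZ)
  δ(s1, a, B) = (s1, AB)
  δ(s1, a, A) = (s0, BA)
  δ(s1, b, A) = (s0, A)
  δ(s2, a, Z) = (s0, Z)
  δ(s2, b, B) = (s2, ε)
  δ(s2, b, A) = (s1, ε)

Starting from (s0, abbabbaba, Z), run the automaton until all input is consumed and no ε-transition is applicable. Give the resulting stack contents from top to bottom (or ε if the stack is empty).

Z

(s0, abbabbaba, Z)
  read a, top Z: go to s2, push BBZ → (s2, bbabbaba, BBZ)
  read b, top B: go to s2, push ε → (s2, babbaba, BZ)
  read b, top B: go to s2, push ε → (s2, abbaba, Z)
  read a, top Z: go to s0, push Z → (s0, bbaba, Z)
  read b, top Z: go to s0, push BZ → (s0, baba, BZ)
  read b, top B: go to s1, push ε → (s1, aba, Z)
  read a, top Z: go to s2, push BZ → (s2, ba, BZ)
  read b, top B: go to s2, push ε → (s2, a, Z)
  read a, top Z: go to s0, push Z → (s0, ε, Z)
All input consumed in state s0 with stack Z.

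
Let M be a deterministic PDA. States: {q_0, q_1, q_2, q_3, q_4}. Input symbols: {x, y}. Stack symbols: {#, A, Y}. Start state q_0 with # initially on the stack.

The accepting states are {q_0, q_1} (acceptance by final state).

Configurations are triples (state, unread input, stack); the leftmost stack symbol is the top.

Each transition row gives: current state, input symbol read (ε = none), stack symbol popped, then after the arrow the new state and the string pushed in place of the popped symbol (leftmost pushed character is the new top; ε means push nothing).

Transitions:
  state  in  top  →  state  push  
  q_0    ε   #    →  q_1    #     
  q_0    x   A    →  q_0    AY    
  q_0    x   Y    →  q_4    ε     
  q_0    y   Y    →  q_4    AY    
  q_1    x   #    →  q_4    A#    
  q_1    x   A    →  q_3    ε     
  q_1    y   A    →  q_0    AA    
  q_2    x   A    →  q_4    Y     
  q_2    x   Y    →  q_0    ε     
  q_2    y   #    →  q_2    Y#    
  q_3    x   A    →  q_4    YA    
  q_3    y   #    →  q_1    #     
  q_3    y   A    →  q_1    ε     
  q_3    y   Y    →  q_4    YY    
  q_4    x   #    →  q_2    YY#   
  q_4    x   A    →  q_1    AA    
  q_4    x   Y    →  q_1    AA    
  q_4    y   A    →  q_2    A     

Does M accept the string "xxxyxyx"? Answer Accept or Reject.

Reject

(q_0, xxxyxyx, #)
  ε-move, top #: go to q_1, push # → (q_1, xxxyxyx, #)
  read x, top #: go to q_4, push A# → (q_4, xxyxyx, A#)
  read x, top A: go to q_1, push AA → (q_1, xyxyx, AA#)
  read x, top A: go to q_3, push ε → (q_3, yxyx, A#)
  read y, top A: go to q_1, push ε → (q_1, xyx, #)
  read x, top #: go to q_4, push A# → (q_4, yx, A#)
  read y, top A: go to q_2, push A → (q_2, x, A#)
  read x, top A: go to q_4, push Y → (q_4, ε, Y#)
All input consumed; state q_4 ∉ F and no further ε-move applies.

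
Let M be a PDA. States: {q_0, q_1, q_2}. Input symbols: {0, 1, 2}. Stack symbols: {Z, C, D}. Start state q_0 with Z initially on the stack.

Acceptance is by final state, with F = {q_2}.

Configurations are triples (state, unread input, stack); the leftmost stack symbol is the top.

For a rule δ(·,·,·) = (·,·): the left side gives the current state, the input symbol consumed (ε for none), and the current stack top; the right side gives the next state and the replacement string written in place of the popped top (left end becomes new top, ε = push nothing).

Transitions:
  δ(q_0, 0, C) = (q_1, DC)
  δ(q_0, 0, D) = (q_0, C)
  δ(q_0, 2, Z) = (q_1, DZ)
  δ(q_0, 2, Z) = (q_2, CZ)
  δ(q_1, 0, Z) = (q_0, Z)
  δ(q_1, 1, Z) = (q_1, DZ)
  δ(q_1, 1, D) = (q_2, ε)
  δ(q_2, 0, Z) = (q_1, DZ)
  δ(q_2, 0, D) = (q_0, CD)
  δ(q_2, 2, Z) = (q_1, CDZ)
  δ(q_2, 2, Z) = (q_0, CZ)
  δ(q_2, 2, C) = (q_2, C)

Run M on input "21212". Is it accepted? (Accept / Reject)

No computation consumes all input and reaches a final state.

Reject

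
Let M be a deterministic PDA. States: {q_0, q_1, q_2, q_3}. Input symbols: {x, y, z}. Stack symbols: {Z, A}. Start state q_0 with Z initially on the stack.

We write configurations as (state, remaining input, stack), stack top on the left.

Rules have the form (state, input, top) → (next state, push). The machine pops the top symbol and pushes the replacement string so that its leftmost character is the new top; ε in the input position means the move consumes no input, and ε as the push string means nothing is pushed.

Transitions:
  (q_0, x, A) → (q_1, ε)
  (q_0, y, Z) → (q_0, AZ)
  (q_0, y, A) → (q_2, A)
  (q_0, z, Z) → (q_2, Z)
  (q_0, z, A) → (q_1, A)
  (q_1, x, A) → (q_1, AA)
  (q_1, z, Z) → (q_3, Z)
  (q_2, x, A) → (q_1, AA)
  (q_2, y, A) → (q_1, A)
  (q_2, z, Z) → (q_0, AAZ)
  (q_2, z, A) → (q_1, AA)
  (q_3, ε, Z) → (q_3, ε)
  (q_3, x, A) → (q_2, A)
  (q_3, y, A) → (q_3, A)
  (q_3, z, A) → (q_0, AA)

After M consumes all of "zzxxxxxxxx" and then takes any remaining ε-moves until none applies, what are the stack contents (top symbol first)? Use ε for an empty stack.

AAAAAAAAZ

(q_0, zzxxxxxxxx, Z)
  read z, top Z: go to q_2, push Z → (q_2, zxxxxxxxx, Z)
  read z, top Z: go to q_0, push AAZ → (q_0, xxxxxxxx, AAZ)
  read x, top A: go to q_1, push ε → (q_1, xxxxxxx, AZ)
  read x, top A: go to q_1, push AA → (q_1, xxxxxx, AAZ)
  read x, top A: go to q_1, push AA → (q_1, xxxxx, AAAZ)
  read x, top A: go to q_1, push AA → (q_1, xxxx, AAAAZ)
  read x, top A: go to q_1, push AA → (q_1, xxx, AAAAAZ)
  read x, top A: go to q_1, push AA → (q_1, xx, AAAAAAZ)
  read x, top A: go to q_1, push AA → (q_1, x, AAAAAAAZ)
  read x, top A: go to q_1, push AA → (q_1, ε, AAAAAAAAZ)
All input consumed in state q_1 with stack AAAAAAAAZ.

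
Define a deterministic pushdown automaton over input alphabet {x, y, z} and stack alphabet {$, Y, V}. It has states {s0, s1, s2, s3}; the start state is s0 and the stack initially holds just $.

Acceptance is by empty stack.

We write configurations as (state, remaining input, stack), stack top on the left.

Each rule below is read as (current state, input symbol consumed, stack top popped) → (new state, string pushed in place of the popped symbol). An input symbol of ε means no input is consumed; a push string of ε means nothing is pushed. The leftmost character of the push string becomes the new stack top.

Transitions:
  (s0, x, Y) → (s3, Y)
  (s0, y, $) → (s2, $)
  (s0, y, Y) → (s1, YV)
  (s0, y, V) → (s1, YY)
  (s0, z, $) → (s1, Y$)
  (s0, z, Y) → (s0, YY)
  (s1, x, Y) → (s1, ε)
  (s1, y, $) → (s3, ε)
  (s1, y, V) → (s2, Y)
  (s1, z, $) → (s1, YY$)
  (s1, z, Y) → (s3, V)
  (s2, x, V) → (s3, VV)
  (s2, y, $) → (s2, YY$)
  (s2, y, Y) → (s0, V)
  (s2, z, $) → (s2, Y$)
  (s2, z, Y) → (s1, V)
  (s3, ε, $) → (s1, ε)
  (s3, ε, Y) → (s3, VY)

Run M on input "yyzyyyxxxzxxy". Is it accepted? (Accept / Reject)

(s0, yyzyyyxxxzxxy, $)
  read y, top $: go to s2, push $ → (s2, yzyyyxxxzxxy, $)
  read y, top $: go to s2, push YY$ → (s2, zyyyxxxzxxy, YY$)
  read z, top Y: go to s1, push V → (s1, yyyxxxzxxy, VY$)
  read y, top V: go to s2, push Y → (s2, yyxxxzxxy, YY$)
  read y, top Y: go to s0, push V → (s0, yxxxzxxy, VY$)
  read y, top V: go to s1, push YY → (s1, xxxzxxy, YYY$)
  read x, top Y: go to s1, push ε → (s1, xxzxxy, YY$)
  read x, top Y: go to s1, push ε → (s1, xzxxy, Y$)
  read x, top Y: go to s1, push ε → (s1, zxxy, $)
  read z, top $: go to s1, push YY$ → (s1, xxy, YY$)
  read x, top Y: go to s1, push ε → (s1, xy, Y$)
  read x, top Y: go to s1, push ε → (s1, y, $)
  read y, top $: go to s3, push ε → (s3, ε, ε)
All input consumed and the stack is empty.

Accept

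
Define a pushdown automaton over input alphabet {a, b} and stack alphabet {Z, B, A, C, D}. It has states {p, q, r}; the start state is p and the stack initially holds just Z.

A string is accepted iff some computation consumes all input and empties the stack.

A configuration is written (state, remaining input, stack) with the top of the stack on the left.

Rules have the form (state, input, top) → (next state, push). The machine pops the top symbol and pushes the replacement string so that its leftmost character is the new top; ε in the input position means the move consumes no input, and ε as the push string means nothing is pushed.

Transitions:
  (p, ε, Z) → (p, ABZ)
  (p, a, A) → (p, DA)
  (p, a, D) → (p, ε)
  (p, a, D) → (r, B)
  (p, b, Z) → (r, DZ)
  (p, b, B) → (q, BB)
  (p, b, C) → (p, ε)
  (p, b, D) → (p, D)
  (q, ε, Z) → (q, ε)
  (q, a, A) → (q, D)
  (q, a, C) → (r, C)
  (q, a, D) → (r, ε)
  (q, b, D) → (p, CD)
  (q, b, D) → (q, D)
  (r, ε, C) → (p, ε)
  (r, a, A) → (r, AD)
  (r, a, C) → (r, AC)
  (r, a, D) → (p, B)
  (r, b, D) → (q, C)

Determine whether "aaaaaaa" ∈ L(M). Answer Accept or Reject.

Reject

No computation consumes all input and empties the stack.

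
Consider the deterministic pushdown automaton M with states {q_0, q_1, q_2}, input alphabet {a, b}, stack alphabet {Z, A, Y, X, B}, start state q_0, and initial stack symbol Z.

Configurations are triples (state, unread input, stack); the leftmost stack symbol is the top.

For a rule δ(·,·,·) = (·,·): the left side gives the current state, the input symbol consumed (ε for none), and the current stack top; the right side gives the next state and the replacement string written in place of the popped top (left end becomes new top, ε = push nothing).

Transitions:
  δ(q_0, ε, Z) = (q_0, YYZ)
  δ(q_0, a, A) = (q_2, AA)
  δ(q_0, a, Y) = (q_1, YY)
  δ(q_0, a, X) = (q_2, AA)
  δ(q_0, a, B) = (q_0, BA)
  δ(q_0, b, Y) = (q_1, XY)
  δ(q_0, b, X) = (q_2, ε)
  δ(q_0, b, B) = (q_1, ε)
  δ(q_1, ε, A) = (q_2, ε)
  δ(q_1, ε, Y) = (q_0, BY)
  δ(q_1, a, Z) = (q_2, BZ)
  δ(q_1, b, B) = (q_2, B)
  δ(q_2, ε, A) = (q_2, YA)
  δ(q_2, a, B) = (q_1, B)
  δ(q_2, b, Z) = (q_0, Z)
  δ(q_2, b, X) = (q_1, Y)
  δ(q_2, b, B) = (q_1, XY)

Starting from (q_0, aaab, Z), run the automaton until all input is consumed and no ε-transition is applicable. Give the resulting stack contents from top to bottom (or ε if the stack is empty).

(q_0, aaab, Z)
  ε-move, top Z: go to q_0, push YYZ → (q_0, aaab, YYZ)
  read a, top Y: go to q_1, push YY → (q_1, aab, YYYZ)
  ε-move, top Y: go to q_0, push BY → (q_0, aab, BYYYZ)
  read a, top B: go to q_0, push BA → (q_0, ab, BAYYYZ)
  read a, top B: go to q_0, push BA → (q_0, b, BAAYYYZ)
  read b, top B: go to q_1, push ε → (q_1, ε, AAYYYZ)
  ε-move, top A: go to q_2, push ε → (q_2, ε, AYYYZ)
  ε-move, top A: go to q_2, push YA → (q_2, ε, YAYYYZ)
All input consumed in state q_2 with stack YAYYYZ.

YAYYYZ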